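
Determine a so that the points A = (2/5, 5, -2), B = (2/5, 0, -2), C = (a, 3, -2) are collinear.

Collinearity requires AB × AC = 0; each component is linear in a.
The z-component gives (5)a + (-2) = 0, so a = 2/5.
The remaining components then also vanish.

2/5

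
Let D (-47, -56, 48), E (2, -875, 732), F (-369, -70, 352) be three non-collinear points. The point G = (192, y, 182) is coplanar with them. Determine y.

-450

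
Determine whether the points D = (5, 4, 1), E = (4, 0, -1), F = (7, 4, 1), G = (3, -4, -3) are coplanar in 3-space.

Yes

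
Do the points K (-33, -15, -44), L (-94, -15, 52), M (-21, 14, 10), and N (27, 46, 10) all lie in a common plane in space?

No

A normal to the plane through K, L, M is n = KL × KM = (-2784, 4446, -1769).
The plane has equation n·P = 103018. For N: n·N = 111658.
111658 ≠ 103018, so N is off the plane.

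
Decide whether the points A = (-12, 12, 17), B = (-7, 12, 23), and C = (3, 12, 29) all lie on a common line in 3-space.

AB = (5, 0, 6), AC = (15, 0, 12).
AB × AC = (0, 30, 0).
The cross product is nonzero, so the points do not lie on one line.

No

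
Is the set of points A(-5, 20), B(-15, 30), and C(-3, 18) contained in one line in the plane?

AB = (-10, 10), AC = (2, -2).
Twice the signed area of △ABC is (-10)(-2) − (10)(2) = 0.
The triangle is degenerate (zero area), so the points are collinear.

Yes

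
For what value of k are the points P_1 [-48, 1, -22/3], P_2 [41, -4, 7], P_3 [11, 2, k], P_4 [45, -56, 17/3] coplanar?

7/3

Normal to plane P_1P_2P_4: n = (752, 176, -4608); plane equation n·P = -2128.
Requiring n·P_3 = -2128: (-4608)k + (8624) = -2128.
So k = 7/3.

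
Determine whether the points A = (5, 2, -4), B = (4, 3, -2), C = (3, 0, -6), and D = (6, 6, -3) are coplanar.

No

A normal to the plane through A, B, C is n = AB × AC = (2, -6, 4).
The plane has equation n·P = -18. For D: n·D = -36.
-36 ≠ -18, so D is off the plane.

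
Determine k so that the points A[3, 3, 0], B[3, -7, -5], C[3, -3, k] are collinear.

-3

Direction AB = (0, -10, -5). From the y-coordinate of C, the parameter along the line is τ = (-3 − 3)/(-10) = 3/5.
Then k = 0 + 3/5·(-5) = -3.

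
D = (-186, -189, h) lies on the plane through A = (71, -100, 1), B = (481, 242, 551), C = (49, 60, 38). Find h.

-297

The plane through A, B, C has equation −75346x − 27270y + 73124z = -2549442.
Substituting D: (73124)h + (19168386) = -2549442, so h = -297.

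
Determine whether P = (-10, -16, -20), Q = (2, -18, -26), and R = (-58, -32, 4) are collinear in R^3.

No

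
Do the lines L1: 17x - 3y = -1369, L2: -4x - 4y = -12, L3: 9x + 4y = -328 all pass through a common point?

Yes

Lines aᵢx + bᵢy = cᵢ with pairwise distinct directions are concurrent exactly when det[aᵢ bᵢ cᵢ] = 0.
Here the determinant is 0.
It vanishes, so the lines are concurrent at (-68, 71).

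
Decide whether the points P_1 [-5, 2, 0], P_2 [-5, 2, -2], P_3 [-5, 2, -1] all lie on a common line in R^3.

Yes

P_1P_2 = (0, 0, -2), P_1P_3 = (0, 0, -1).
Each component of P_1P_3 is 1/2 times the corresponding component of P_1P_2, so P_1P_3 = 1/2·P_1P_2 and the points are collinear.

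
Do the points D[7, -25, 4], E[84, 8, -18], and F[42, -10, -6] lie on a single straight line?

Yes

DE = (77, 33, -22), DF = (35, 15, -10).
DE × DF = (0, 0, 0).
The cross product vanishes, so the three points are collinear.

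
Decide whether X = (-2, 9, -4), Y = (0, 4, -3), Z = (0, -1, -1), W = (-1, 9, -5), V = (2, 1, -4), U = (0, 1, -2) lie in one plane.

The plane through X, Y, Z has normal n = XY × XZ = (-5, -4, -10) and equation n·P = 14.
Checking the remaining points: n·W = 19, n·V = 26, n·U = 16.
Since n·W = 19 ≠ 14, W is off the plane and the points are not all coplanar.

No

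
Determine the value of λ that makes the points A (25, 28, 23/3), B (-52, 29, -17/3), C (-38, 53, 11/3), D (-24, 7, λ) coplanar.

-7

Normal to plane ABC: n = (988/3, 532, -1862); plane equation n·P = 8854.
Requiring n·D = 8854: (-1862)λ + (-4180) = 8854.
So λ = -7.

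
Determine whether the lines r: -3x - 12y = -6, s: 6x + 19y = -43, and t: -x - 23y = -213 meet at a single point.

No

The three lines meet at one point iff the augmented coefficient matrix [aᵢ bᵢ cᵢ] has rank < 3, i.e. its determinant vanishes.
Here the determinant is -30.
Nonzero, so no common point exists.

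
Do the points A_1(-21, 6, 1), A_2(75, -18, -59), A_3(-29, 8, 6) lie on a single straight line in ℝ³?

Yes

A_1A_2 = (96, -24, -60), A_1A_3 = (-8, 2, 5).
A_1A_2 × A_1A_3 = (0, 0, 0).
The cross product vanishes, so the three points are collinear.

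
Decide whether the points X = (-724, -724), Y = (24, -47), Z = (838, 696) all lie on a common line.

No

XY = (748, 677), XZ = (1562, 1420).
If collinear, XZ would be a scalar multiple of XY. But (748)·(1420) ≠ (677)·(1562) (difference 4686), so they are not parallel; the points are not collinear.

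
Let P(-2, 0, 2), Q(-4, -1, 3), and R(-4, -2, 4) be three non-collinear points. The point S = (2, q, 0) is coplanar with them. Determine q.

The plane through P, Q, R has equation 2y + 2z = 4.
Substituting S: (2)q + (0) = 4, so q = 2.

2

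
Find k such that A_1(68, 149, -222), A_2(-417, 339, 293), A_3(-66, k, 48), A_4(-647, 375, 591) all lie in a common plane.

Coplanarity ⇔ det[A_1A_2; A_1A_3; A_1A_4] = 0.
Expanding, this is linear in k: (-26080)k + (1903840) = 0.
So k = 73.

73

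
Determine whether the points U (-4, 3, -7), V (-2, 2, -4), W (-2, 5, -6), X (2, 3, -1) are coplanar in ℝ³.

The four points are coplanar iff the 3×3 determinant with rows UV, UW, UX is zero.
Rows: (2, -1, 3), (2, 2, 1), (6, 0, 6).
Expanding along the first row: (2)(12) − (-1)(6) + (3)(-12) = -6.
Nonzero ⇒ not coplanar.

No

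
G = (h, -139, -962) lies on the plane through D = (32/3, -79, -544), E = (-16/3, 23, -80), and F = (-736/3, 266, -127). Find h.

-16/3

A normal to the plane is n = DE × DF = (-117546, -112112, 20592).
G lies in the plane iff n · DG = 0.
This gives (-117546)h + (-626912) = 0, so h = -16/3.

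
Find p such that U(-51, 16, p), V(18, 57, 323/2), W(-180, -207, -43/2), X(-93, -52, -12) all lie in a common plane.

The points are coplanar iff UV · (UW × UX) = 0.
Expanding, this is linear in p: (7722)p + (-38610) = 0.
So p = 5.

5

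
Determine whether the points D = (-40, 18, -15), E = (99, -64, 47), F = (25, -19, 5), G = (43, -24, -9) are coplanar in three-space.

No

The four points are coplanar iff the 3×3 determinant with rows DE, DF, DG is zero.
Rows: (139, -82, 62), (65, -37, 20), (83, -42, 6).
Expanding along the first row: (139)(618) − (-82)(-1270) + (62)(341) = 2904.
Nonzero ⇒ not coplanar.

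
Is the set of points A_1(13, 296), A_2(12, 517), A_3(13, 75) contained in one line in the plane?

A_1A_2 = (-1, 221), A_1A_3 = (0, -221).
If collinear, A_1A_3 would be a scalar multiple of A_1A_2. But (-1)·(-221) ≠ (221)·(0) (difference 221), so they are not parallel; the points are not collinear.

No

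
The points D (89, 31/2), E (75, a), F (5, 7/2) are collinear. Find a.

27/2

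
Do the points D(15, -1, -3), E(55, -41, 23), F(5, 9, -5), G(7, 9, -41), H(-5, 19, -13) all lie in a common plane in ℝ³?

No

The plane through D, E, F has normal n = DE × DF = (-180, -180, 0) and equation n·P = -2520.
Checking the remaining points: n·G = -2880, n·H = -2520.
Since n·G = -2880 ≠ -2520, G is off the plane and the points are not all coplanar.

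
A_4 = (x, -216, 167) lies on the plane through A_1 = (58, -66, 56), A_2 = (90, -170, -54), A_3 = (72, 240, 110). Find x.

-4

The plane through A_1, A_2, A_3 has equation 28044x − 3268y + 11248z = 2472128.
Substituting A_4: (28044)x + (2584304) = 2472128, so x = -4.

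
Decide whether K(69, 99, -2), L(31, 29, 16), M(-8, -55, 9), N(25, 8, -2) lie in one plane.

The four points are coplanar iff the 3×3 determinant with rows KL, KM, KN is zero.
Rows: (-38, -70, 18), (-77, -154, 11), (-44, -91, 0).
Expanding along the first row: (-38)(1001) − (-70)(484) + (18)(231) = 0.
Zero determinant ⇒ coplanar.

Yes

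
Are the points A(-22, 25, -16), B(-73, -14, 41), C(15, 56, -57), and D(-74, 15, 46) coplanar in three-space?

Yes

A normal to the plane through A, B, C is n = AB × AC = (-168, 18, -138).
The plane has equation n·P = 6354. For D: n·D = 6354.
Equal, so D lies in the plane and all four are coplanar.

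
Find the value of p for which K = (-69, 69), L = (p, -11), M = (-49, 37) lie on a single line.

-19

Collinearity: (L − K) must be parallel to (M − K) = (20, -32).
Cross-multiplying the components: (p − (-69))·(-32) = (-80)·(20).
Solving gives p = -19.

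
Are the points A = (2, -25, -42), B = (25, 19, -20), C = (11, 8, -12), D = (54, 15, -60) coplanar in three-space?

A normal to the plane through A, B, C is n = AB × AC = (594, -492, 363).
The plane has equation n·P = -1758. For D: n·D = 2916.
2916 ≠ -1758, so D is off the plane.

No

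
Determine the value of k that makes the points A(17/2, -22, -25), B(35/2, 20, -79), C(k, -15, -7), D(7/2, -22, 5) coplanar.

11/2

Normal to plane ABD: n = (1260, 0, 210); plane equation n·P = 5460.
Requiring n·C = 5460: (1260)k + (-1470) = 5460.
So k = 11/2.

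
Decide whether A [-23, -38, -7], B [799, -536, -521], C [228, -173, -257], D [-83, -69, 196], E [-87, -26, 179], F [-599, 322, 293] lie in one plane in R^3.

No

The plane through A, B, C has normal n = AB × AC = (55110, 76486, 14028) and equation n·P = -4272194.
Checking the remaining points: n·D = -7102176, n·E = -4272194, n·F = -4272194.
Since n·D = -7102176 ≠ -4272194, D is off the plane and the points are not all coplanar.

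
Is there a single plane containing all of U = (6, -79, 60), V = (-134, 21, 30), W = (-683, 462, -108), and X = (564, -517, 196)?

Yes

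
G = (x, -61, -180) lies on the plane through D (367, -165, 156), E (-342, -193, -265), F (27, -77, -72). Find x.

-145

Coplanarity requires DE · (DF × DG) = 0.
DE = (-709, -28, -421), DF = (-340, 88, -228); the triple product is linear in x with coefficient 43432 and constant term 6297640.
Setting it to zero: x = -145.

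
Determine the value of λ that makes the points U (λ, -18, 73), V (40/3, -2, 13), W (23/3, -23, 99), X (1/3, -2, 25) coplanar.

15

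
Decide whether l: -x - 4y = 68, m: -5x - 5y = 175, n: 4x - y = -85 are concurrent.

Yes

Intersecting l and m: solving the 2×2 system gives (x, y) = (-24, -11).
Substitute into n: (4)(-24) + (-1)(-11) = -85.
This equals -85, so (-24, -11) lies on all three lines and they are concurrent.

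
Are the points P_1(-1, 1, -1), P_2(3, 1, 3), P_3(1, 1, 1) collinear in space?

Yes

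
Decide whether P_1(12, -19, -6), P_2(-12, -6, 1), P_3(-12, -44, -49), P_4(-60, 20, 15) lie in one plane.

With P_1 as base: P_1P_2 = (-24, 13, 7), P_1P_3 = (-24, -25, -43), P_1P_4 = (-72, 39, 21).
P_1P_3 × P_1P_4 = (1152, 3600, -2736).
P_1P_2 · (P_1P_3 × P_1P_4) = 0.
The scalar triple product vanishes, so the four points are coplanar.

Yes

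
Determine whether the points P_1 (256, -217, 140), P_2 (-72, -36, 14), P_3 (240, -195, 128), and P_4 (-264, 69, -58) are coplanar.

With P_1 as base: P_1P_2 = (-328, 181, -126), P_1P_3 = (-16, 22, -12), P_1P_4 = (-520, 286, -198).
P_1P_3 × P_1P_4 = (-924, 3072, 6864).
P_1P_2 · (P_1P_3 × P_1P_4) = -5760.
Since -5760 ≠ 0, the four points are not coplanar.

No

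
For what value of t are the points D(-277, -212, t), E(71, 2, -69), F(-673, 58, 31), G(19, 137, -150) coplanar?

139

The points are coplanar iff DE · (DF × DG) = 0.
Expanding, this is linear in t: (97528)t + (-13556392) = 0.
So t = 139.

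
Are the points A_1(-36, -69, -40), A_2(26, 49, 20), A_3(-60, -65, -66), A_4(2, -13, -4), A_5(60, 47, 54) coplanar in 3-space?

No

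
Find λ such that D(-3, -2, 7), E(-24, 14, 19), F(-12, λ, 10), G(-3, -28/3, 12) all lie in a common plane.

8

Normal to plane DEG: n = (168, 105, 154); plane equation n·P = 364.
Requiring n·F = 364: (105)λ + (-476) = 364.
So λ = 8.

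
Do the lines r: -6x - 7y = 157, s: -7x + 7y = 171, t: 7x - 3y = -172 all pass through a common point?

Lines aᵢx + bᵢy = cᵢ with pairwise distinct directions are concurrent exactly when det[aᵢ bᵢ cᵢ] = 0.
Here the determinant is -201.
Nonzero, so no common point exists.

No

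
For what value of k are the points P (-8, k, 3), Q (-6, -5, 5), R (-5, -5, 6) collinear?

-5

Direction QR = (1, 0, 1). From the x-coordinate of P, the parameter along the line is τ = (-8 − (-6))/1 = -2.
Then k = (-5) + (-2)·(0) = -5.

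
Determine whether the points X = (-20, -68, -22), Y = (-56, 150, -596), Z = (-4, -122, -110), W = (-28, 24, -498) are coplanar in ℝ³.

The four points are coplanar iff the 3×3 determinant with rows XY, XZ, XW is zero.
Rows: (-36, 218, -574), (16, -54, -88), (-8, 92, -476).
Expanding along the first row: (-36)(33800) − (218)(-8320) + (-574)(1040) = 0.
Zero determinant ⇒ coplanar.

Yes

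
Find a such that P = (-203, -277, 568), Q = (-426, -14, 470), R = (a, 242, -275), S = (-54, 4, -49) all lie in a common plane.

-152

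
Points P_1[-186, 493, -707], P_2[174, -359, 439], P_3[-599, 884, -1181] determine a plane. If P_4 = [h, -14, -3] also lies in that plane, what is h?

A normal to the plane is n = P_1P_2 × P_1P_3 = (-44238, -302658, -211116).
P_4 lies in the plane iff n · P_1P_4 = 0.
This gives (-44238)h + (-3406326) = 0, so h = -77.

-77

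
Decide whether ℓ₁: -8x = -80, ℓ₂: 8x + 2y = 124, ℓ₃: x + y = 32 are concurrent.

Yes

Intersecting ℓ₁ and ℓ₂: solving the 2×2 system gives (x, y) = (10, 22).
Substitute into ℓ₃: (1)(10) + (1)(22) = 32.
This equals 32, so (10, 22) lies on all three lines and they are concurrent.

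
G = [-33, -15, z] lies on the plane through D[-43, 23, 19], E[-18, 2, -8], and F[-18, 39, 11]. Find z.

-7

Coplanarity requires DE · (DF × DG) = 0.
DE = (25, -21, -27), DF = (25, 16, -8); the triple product is linear in z with coefficient 925 and constant term 6475.
Setting it to zero: z = -7.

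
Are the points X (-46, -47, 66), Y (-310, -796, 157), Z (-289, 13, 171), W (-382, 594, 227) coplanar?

Yes

With X as base: XY = (-264, -749, 91), XZ = (-243, 60, 105), XW = (-336, 641, 161).
XZ × XW = (-57645, 3843, -135603).
XY · (XZ × XW) = 0.
The scalar triple product vanishes, so the four points are coplanar.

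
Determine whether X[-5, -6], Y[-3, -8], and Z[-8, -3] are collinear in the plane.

XY = (2, -2), XZ = (-3, 3).
Twice the signed area of △XYZ is (2)(3) − (-2)(-3) = 0.
The triangle is degenerate (zero area), so the points are collinear.

Yes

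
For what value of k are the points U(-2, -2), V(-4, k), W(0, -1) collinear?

-3

The three points are collinear iff det[UV; UW] = 0.
This determinant is linear in k: (-2)k + (-6) = 0, so k = -3.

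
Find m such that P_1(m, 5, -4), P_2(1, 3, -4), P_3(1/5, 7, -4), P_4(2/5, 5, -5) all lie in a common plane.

3/5

Coplanarity ⇔ det[P_1P_2; P_1P_3; P_1P_4] = 0.
Expanding, this is linear in m: (4)m + (-12/5) = 0.
So m = 3/5.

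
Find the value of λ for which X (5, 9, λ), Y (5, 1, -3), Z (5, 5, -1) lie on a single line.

Collinearity requires XY × XZ = 0; each component is linear in λ.
The x-component gives (4)λ + (-4) = 0, so λ = 1.
The remaining components then also vanish.

1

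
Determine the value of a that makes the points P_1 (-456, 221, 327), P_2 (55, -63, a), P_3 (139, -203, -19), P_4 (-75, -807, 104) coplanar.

Normal to plane P_1P_3P_4: n = (-261136, 859, -450116); plane equation n·P = -27920077.
Requiring n·P_2 = -27920077: (-450116)a + (-14416597) = -27920077.
So a = 30.

30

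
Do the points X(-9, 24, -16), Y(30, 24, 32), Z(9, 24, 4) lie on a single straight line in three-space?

No

XY = (39, 0, 48), XZ = (18, 0, 20).
XY × XZ = (0, 84, 0).
The cross product is nonzero, so the points do not lie on one line.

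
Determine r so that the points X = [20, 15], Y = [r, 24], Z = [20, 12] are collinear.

20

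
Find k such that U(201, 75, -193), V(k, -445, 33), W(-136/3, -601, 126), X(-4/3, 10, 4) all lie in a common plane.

97/3

The points are coplanar iff UV · (UW × UX) = 0.
Expanding, this is linear in k: (-112437)k + (3635463) = 0.
So k = 97/3.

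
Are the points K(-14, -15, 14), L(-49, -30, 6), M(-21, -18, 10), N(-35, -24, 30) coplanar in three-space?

Yes

The four points are coplanar iff the 3×3 determinant with rows KL, KM, KN is zero.
Rows: (-35, -15, -8), (-7, -3, -4), (-21, -9, 16).
Expanding along the first row: (-35)(-84) − (-15)(-196) + (-8)(0) = 0.
Zero determinant ⇒ coplanar.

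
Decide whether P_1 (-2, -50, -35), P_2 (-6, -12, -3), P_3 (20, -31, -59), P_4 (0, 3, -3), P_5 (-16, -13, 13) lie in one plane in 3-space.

The plane through P_1, P_2, P_3 has normal n = P_1P_2 × P_1P_3 = (-1520, 608, -912) and equation n·P = 4560.
Checking the remaining points: n·P_4 = 4560, n·P_5 = 4560.
All equal 4560, so all 5 points lie in one plane.

Yes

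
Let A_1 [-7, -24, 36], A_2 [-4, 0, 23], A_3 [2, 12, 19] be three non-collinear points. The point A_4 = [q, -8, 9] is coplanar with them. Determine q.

-38

Coplanarity requires A_1A_2 · (A_1A_3 × A_1A_4) = 0.
A_1A_2 = (3, 24, -13), A_1A_3 = (9, 36, -17); the triple product is linear in q with coefficient 60 and constant term 2280.
Setting it to zero: q = -38.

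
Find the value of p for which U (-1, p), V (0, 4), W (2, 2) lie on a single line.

The three points are collinear iff det[UV; UW] = 0.
This determinant is linear in p: (2)p + (-10) = 0, so p = 5.

5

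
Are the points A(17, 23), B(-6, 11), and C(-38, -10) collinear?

No

AB = (-23, -12), AC = (-55, -33).
det[AB; AC] = (-23)(-33) − (-12)(-55) = 99.
The determinant is nonzero, so they are not collinear.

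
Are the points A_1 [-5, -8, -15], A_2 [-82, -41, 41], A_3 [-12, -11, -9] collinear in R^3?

No

A_1A_2 = (-77, -33, 56), A_1A_3 = (-7, -3, 6).
Comparing components 2 and 3: (-33)(6) − (56)(-3) = -30 ≠ 0, so A_1A_2 and A_1A_3 are not parallel and the points are not collinear.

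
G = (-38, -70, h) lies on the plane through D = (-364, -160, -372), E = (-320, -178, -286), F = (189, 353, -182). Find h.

The plane through D, E, F has equation −47538x + 39198y + 32526z = -1067520.
Substituting G: (32526)h + (-937416) = -1067520, so h = -4.

-4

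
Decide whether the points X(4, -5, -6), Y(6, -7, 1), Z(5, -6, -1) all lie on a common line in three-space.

XY = (2, -2, 7), XZ = (1, -1, 5).
Comparing components 2 and 3: (-2)(5) − (7)(-1) = -3 ≠ 0, so XY and XZ are not parallel and the points are not collinear.

No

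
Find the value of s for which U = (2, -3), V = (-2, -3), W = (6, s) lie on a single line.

The three points are collinear iff det[UV; UW] = 0.
This determinant is linear in s: (-4)s + (-12) = 0, so s = -3.

-3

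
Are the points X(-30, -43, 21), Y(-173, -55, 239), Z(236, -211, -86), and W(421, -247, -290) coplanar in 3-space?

No

The four points are coplanar iff the 3×3 determinant with rows XY, XZ, XW is zero.
Rows: (-143, -12, 218), (266, -168, -107), (451, -204, -311).
Expanding along the first row: (-143)(30420) − (-12)(-34469) + (218)(21504) = -75816.
Nonzero ⇒ not coplanar.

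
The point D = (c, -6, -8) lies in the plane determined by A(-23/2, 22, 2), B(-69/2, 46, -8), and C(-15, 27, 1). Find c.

The plane through A, B, C has equation 26x + 12y − 31z = -97.
Substituting D: (26)c + (176) = -97, so c = -21/2.

-21/2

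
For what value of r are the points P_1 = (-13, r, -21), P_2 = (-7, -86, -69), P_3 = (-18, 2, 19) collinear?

Collinearity requires P_1P_2 × P_1P_3 = 0; each component is linear in r.
The x-component gives (-88)r + (-3344) = 0, so r = -38.
The remaining components then also vanish.

-38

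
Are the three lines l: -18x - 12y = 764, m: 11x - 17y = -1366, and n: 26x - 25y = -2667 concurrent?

The three lines meet at one point iff the augmented coefficient matrix [aᵢ bᵢ cᵢ] has rank < 3, i.e. its determinant vanishes.
Here the determinant is 334.
Nonzero, so no common point exists.

No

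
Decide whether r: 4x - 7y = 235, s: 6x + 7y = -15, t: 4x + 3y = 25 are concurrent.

Yes

Intersecting r and s: solving the 2×2 system gives (x, y) = (22, -21).
Substitute into t: (4)(22) + (3)(-21) = 25.
This equals 25, so (22, -21) lies on all three lines and they are concurrent.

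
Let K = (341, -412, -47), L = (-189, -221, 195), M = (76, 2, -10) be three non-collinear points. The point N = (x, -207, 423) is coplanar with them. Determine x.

-609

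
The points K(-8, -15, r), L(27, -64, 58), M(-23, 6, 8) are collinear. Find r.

Collinearity requires KL × KM = 0; each component is linear in r.
The x-component gives (70)r + (-1610) = 0, so r = 23.
The remaining components then also vanish.

23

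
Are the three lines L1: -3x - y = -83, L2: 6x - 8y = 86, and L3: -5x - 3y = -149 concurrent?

Yes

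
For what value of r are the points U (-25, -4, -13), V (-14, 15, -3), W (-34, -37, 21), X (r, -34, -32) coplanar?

-43

Normal to plane UVW: n = (976, -464, -192); plane equation n·P = -20048.
Requiring n·X = -20048: (976)r + (21920) = -20048.
So r = -43.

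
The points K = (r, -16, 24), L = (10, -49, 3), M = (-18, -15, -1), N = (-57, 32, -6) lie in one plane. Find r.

Coplanarity ⇔ det[KL; KM; KN] = 0.
Expanding, this is linear in r: (-18)r + (-558) = 0.
So r = -31.

-31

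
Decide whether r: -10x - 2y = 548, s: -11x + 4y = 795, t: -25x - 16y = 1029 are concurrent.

Yes

Intersecting r and s: solving the 2×2 system gives (x, y) = (-61, 31).
Substitute into t: (-25)(-61) + (-16)(31) = 1029.
This equals 1029, so (-61, 31) lies on all three lines and they are concurrent.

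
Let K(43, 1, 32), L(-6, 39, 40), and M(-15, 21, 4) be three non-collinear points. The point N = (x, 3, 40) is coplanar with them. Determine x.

The plane through K, L, M has equation −1224x − 1836y + 1224z = -15300.
Substituting N: (-1224)x + (43452) = -15300, so x = 48.

48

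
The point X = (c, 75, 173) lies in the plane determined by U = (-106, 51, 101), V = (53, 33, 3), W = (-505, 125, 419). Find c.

-142

A normal to the plane is n = UV × UW = (1528, -11460, 4584).
X lies in the plane iff n · UX = 0.
This gives (1528)c + (216976) = 0, so c = -142.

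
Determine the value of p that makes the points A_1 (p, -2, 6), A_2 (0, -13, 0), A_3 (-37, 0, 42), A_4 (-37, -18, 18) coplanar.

13

The points are coplanar iff A_1A_2 · (A_1A_3 × A_1A_4) = 0.
Expanding, this is linear in p: (-444)p + (5772) = 0.
So p = 13.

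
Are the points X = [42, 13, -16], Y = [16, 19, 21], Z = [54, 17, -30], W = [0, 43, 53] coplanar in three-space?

With X as base: XY = (-26, 6, 37), XZ = (12, 4, -14), XW = (-42, 30, 69).
XZ × XW = (696, -240, 528).
XY · (XZ × XW) = 0.
The scalar triple product vanishes, so the four points are coplanar.

Yes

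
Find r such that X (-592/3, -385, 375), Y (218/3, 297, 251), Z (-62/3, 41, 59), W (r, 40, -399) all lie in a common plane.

Normal to plane XYZ: n = (-162688, 190240/3, -16400/3); plane equation n·P = 5639632.
Requiring n·W = 5639632: (-162688)r + (14153200/3) = 5639632.
So r = -17/3.

-17/3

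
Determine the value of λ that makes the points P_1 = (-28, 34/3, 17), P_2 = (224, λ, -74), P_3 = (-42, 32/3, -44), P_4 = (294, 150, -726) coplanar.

275/3

The points are coplanar iff P_1P_2 · (P_1P_3 × P_1P_4) = 0.
Expanding, this is linear in λ: (-30044)λ + (8262100/3) = 0.
So λ = 275/3.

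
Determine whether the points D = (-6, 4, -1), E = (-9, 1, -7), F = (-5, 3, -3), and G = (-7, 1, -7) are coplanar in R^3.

A normal to the plane through D, E, F is n = DE × DF = (0, -12, 6).
The plane has equation n·P = -54. For G: n·G = -54.
Equal, so G lies in the plane and all four are coplanar.

Yes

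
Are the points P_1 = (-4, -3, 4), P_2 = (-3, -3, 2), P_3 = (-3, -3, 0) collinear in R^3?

No

P_1P_2 = (1, 0, -2), P_1P_3 = (1, 0, -4).
Comparing components 3 and 1: (-2)(1) − (1)(-4) = 2 ≠ 0, so P_1P_2 and P_1P_3 are not parallel and the points are not collinear.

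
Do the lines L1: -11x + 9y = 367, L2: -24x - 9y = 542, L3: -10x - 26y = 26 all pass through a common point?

No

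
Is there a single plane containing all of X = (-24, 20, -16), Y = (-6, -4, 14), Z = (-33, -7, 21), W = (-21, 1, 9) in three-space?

The four points are coplanar iff the 3×3 determinant with rows XY, XZ, XW is zero.
Rows: (18, -24, 30), (-9, -27, 37), (3, -19, 25).
Expanding along the first row: (18)(28) − (-24)(-336) + (30)(252) = 0.
Zero determinant ⇒ coplanar.

Yes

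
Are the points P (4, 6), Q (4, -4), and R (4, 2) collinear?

Yes

PQ = (0, -10), PR = (0, -4).
det[PQ; PR] = (0)(-4) − (-10)(0) = 0.
The determinant is zero, so the points are collinear.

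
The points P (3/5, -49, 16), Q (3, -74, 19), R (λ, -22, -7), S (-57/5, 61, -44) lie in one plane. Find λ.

-13/5

Normal to plane PQS: n = (1170, 108, -36); plane equation n·X = -5166.
Requiring n·R = -5166: (1170)λ + (-2124) = -5166.
So λ = -13/5.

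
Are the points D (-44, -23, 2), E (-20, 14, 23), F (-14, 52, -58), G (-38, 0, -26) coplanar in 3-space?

The four points are coplanar iff the 3×3 determinant with rows DE, DF, DG is zero.
Rows: (24, 37, 21), (30, 75, -60), (6, 23, -28).
Expanding along the first row: (24)(-720) − (37)(-480) + (21)(240) = 5520.
Nonzero ⇒ not coplanar.

No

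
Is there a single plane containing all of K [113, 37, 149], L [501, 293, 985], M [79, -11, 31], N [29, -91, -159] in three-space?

Yes

A normal to the plane through K, L, M is n = KL × KM = (9920, 17360, -9920).
The plane has equation n·P = 285200. For N: n·N = 285200.
Equal, so N lies in the plane and all four are coplanar.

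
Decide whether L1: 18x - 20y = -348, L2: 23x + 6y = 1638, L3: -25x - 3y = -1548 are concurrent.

Intersecting L1 and L2: solving the 2×2 system gives (x, y) = (54, 66).
Substitute into L3: (-25)(54) + (-3)(66) = -1548.
This equals -1548, so (54, 66) lies on all three lines and they are concurrent.

Yes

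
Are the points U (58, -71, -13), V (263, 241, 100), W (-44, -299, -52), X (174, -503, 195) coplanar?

With U as base: UV = (205, 312, 113), UW = (-102, -228, -39), UX = (116, -432, 208).
UW × UX = (-64272, 16692, 70512).
UV · (UW × UX) = 0.
The scalar triple product vanishes, so the four points are coplanar.

Yes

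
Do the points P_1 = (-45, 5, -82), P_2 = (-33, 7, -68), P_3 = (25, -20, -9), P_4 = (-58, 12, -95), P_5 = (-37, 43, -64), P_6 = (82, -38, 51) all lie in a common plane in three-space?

The plane through P_1, P_2, P_3 has normal n = P_1P_2 × P_1P_3 = (496, 104, -440) and equation n·P = 14280.
Checking the remaining points: n·P_4 = 14280, n·P_5 = 14280, n·P_6 = 14280.
All equal 14280, so all 6 points lie in one plane.

Yes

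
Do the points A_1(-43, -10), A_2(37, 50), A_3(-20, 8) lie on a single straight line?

A_1A_2 = (80, 60), A_1A_3 = (23, 18).
det[A_1A_2; A_1A_3] = (80)(18) − (60)(23) = 60.
The determinant is nonzero, so they are not collinear.

No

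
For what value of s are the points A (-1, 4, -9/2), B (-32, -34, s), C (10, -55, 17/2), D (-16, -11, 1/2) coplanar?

15/2

Normal to plane ACD: n = (-100, -250, -1050); plane equation n·P = 3825.
Requiring n·B = 3825: (-1050)s + (11700) = 3825.
So s = 15/2.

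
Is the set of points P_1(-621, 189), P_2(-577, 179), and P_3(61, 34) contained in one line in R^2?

Yes

P_1P_2 = (44, -10), P_1P_3 = (682, -155).
Twice the signed area of △P_1P_2P_3 is (44)(-155) − (-10)(682) = 0.
The triangle is degenerate (zero area), so the points are collinear.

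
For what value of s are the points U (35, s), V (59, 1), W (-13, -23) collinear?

-7

The three points are collinear iff det[UV; UW] = 0.
This determinant is linear in s: (-72)s + (-504) = 0, so s = -7.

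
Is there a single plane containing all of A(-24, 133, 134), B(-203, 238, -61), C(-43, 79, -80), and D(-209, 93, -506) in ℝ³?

A normal to the plane through A, B, C is n = AB × AC = (-33000, -34601, 11661).
The plane has equation n·P = -2247359. For D: n·D = -2221359.
-2221359 ≠ -2247359, so D is off the plane.

No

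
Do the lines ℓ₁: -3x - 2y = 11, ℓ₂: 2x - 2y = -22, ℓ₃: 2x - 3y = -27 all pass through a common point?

No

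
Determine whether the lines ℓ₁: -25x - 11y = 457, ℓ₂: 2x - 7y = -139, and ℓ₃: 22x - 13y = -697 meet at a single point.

The three lines meet at one point iff the augmented coefficient matrix [aᵢ bᵢ cᵢ] has rank < 3, i.e. its determinant vanishes.
Here the determinant is 0.
It vanishes, so the lines are concurrent at (-24, 13).

Yes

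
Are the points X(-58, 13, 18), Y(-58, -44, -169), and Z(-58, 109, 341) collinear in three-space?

No

XY = (0, -57, -187), XZ = (0, 96, 323).
Comparing components 2 and 3: (-57)(323) − (-187)(96) = -459 ≠ 0, so XY and XZ are not parallel and the points are not collinear.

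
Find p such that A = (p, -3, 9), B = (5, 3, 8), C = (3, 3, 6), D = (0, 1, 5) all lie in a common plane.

0

Coplanarity ⇔ det[AB; AC; AD] = 0.
Expanding, this is linear in p: (4)p + (0) = 0.
So p = 0.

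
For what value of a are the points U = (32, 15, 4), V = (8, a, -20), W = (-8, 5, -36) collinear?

9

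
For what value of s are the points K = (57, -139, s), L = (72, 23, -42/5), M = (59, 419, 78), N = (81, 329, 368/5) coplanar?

Coplanarity ⇔ det[KL; KM; KN] = 0.
Expanding, this is linear in s: (7542)s + (452520) = 0.
So s = -60.

-60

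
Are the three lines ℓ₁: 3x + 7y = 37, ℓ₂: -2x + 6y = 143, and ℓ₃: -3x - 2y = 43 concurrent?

Lines aᵢx + bᵢy = cᵢ with pairwise distinct directions are concurrent exactly when det[aᵢ bᵢ cᵢ] = 0.
Here the determinant is 45.
Nonzero, so no common point exists.

No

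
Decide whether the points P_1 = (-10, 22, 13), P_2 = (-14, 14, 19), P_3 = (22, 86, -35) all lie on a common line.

P_1P_2 = (-4, -8, 6), P_1P_3 = (32, 64, -48).
P_1P_2 × P_1P_3 = (0, 0, 0).
The cross product vanishes, so the three points are collinear.

Yes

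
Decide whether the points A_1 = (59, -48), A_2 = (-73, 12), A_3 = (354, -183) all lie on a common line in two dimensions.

A_1A_2 = (-132, 60), A_1A_3 = (295, -135).
Twice the signed area of △A_1A_2A_3 is (-132)(-135) − (60)(295) = 120.
The area is nonzero, so the three points are not collinear.

No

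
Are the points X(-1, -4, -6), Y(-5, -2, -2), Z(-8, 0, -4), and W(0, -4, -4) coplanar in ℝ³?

No

With X as base: XY = (-4, 2, 4), XZ = (-7, 4, 2), XW = (1, 0, 2).
XZ × XW = (8, 16, -4).
XY · (XZ × XW) = -16.
Since -16 ≠ 0, the four points are not coplanar.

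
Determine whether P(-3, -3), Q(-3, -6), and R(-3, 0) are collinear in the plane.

Yes

PQ = (0, -3), PR = (0, 3).
det[PQ; PR] = (0)(3) − (-3)(0) = 0.
The determinant is zero, so the points are collinear.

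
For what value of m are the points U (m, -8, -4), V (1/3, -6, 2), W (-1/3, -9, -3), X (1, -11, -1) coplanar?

-1

Coplanarity ⇔ det[UV; UW; UX] = 0.
Expanding, this is linear in m: (16)m + (16) = 0.
So m = -1.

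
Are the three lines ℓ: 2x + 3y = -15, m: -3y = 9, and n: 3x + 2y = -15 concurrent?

Yes

Intersecting ℓ and m: solving the 2×2 system gives (x, y) = (-3, -3).
Substitute into n: (3)(-3) + (2)(-3) = -15.
This equals -15, so (-3, -3) lies on all three lines and they are concurrent.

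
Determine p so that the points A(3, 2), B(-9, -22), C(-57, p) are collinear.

-118

The three points are collinear iff det[AB; AC] = 0.
This determinant is linear in p: (-12)p + (-1416) = 0, so p = -118.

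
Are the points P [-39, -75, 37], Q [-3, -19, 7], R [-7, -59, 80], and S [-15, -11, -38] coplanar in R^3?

Yes

The four points are coplanar iff the 3×3 determinant with rows PQ, PR, PS is zero.
Rows: (36, 56, -30), (32, 16, 43), (24, 64, -75).
Expanding along the first row: (36)(-3952) − (56)(-3432) + (-30)(1664) = 0.
Zero determinant ⇒ coplanar.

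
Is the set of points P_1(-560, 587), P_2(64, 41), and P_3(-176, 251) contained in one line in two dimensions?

P_1P_2 = (624, -546), P_1P_3 = (384, -336).
Twice the signed area of △P_1P_2P_3 is (624)(-336) − (-546)(384) = 0.
The triangle is degenerate (zero area), so the points are collinear.

Yes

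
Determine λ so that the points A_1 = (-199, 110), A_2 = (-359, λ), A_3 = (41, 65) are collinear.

Collinearity: (A_2 − A_1) must be parallel to (A_3 − A_1) = (240, -45).
Cross-multiplying the components: (λ − 110)·(240) = (-160)·(-45).
Solving gives λ = 140.

140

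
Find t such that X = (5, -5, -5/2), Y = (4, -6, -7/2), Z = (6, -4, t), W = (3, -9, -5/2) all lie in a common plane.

-3/2

The points are coplanar iff XY · (XZ × XW) = 0.
Expanding, this is linear in t: (-2)t + (-3) = 0.
So t = -3/2.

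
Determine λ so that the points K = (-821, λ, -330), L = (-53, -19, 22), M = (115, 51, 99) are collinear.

Collinearity requires KL × KM = 0; each component is linear in λ.
The x-component gives (-77)λ + (-26103) = 0, so λ = -339.
The remaining components then also vanish.

-339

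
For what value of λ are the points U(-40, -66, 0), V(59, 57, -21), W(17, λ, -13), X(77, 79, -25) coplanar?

3

The points are coplanar iff UV · (UW × UX) = 0.
Expanding, this is linear in λ: (-18)λ + (54) = 0.
So λ = 3.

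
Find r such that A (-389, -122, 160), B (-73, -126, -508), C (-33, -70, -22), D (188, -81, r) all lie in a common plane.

-572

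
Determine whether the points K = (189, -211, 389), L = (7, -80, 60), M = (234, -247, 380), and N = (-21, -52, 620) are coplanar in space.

No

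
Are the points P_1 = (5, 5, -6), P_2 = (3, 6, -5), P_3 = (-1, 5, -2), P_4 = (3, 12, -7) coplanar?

The four points are coplanar iff the 3×3 determinant with rows P_1P_2, P_1P_3, P_1P_4 is zero.
Rows: (-2, 1, 1), (-6, 0, 4), (-2, 7, -1).
Expanding along the first row: (-2)(-28) − (1)(14) + (1)(-42) = 0.
Zero determinant ⇒ coplanar.

Yes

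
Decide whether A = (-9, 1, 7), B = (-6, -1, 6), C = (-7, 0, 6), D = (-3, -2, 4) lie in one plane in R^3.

With A as base: AB = (3, -2, -1), AC = (2, -1, -1), AD = (6, -3, -3).
AC × AD = (0, 0, 0).
AB · (AC × AD) = 0.
The scalar triple product vanishes, so the four points are coplanar.

Yes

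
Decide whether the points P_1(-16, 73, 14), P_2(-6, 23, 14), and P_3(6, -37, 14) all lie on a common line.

P_1P_2 = (10, -50, 0), P_1P_3 = (22, -110, 0).
P_1P_2 × P_1P_3 = (0, 0, 0).
The cross product vanishes, so the three points are collinear.

Yes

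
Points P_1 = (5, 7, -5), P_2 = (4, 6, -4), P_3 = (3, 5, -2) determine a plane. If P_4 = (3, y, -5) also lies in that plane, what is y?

5

Coplanarity requires P_1P_2 · (P_1P_3 × P_1P_4) = 0.
P_1P_2 = (-1, -1, 1), P_1P_3 = (-2, -2, 3); the triple product is linear in y with coefficient 1 and constant term -5.
Setting it to zero: y = 5.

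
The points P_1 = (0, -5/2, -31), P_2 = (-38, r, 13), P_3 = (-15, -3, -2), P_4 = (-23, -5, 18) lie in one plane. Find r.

15/2

Normal to plane P_1P_3P_4: n = (48, 68, 26); plane equation n·P = -976.
Requiring n·P_2 = -976: (68)r + (-1486) = -976.
So r = 15/2.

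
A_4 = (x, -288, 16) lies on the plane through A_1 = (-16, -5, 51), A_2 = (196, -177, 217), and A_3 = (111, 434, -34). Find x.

A normal to the plane is n = A_1A_2 × A_1A_3 = (-58254, 39102, 114912).
A_4 lies in the plane iff n · A_1A_4 = 0.
This gives (-58254)x + (-16019850) = 0, so x = -275.

-275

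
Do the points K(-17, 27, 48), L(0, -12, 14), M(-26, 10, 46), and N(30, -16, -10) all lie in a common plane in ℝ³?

No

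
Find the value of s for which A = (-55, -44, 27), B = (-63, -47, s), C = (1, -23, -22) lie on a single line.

34

Direction AC = (56, 21, -49). From the x-coordinate of B, the parameter along the line is τ = (-63 − (-55))/56 = -1/7.
Then s = 27 + (-1/7)·(-49) = 34.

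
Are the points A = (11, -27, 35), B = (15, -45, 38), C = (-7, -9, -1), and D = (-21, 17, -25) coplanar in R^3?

No

A normal to the plane through A, B, C is n = AB × AC = (594, 90, -252).
The plane has equation n·P = -4716. For D: n·D = -4644.
-4644 ≠ -4716, so D is off the plane.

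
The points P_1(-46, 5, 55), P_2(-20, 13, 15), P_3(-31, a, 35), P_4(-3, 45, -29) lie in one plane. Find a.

5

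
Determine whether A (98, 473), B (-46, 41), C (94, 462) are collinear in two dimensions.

AB = (-144, -432), AC = (-4, -11).
Twice the signed area of △ABC is (-144)(-11) − (-432)(-4) = -144.
The area is nonzero, so the three points are not collinear.

No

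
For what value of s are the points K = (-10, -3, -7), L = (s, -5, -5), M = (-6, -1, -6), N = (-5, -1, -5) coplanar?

-11

The points are coplanar iff KL · (KM × KN) = 0.
Expanding, this is linear in s: (2)s + (22) = 0.
So s = -11.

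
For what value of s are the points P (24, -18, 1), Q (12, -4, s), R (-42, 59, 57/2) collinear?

Collinearity requires PQ × PR = 0; each component is linear in s.
The x-component gives (-77)s + (462) = 0, so s = 6.
The remaining components then also vanish.

6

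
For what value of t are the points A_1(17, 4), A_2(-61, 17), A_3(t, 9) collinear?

-13

The three points are collinear iff det[A_1A_2; A_1A_3] = 0.
This determinant is linear in t: (-13)t + (-169) = 0, so t = -13.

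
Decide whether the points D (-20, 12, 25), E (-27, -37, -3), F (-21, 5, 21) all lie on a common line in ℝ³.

DE = (-7, -49, -28), DF = (-1, -7, -4).
Each component of DF is 1/7 times the corresponding component of DE, so DF = 1/7·DE and the points are collinear.

Yes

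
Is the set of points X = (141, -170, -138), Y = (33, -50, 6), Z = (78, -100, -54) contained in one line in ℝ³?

XY = (-108, 120, 144), XZ = (-63, 70, 84).
Each component of XZ is 7/12 times the corresponding component of XY, so XZ = 7/12·XY and the points are collinear.

Yes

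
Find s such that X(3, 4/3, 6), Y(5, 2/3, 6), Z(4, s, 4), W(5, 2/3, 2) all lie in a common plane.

1

Normal to plane XYW: n = (8/3, 8, 0); plane equation n·P = 56/3.
Requiring n·Z = 56/3: (8)s + (32/3) = 56/3.
So s = 1.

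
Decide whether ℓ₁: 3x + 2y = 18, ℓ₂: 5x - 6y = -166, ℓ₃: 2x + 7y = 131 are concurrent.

Intersecting ℓ₁ and ℓ₂: solving the 2×2 system gives (x, y) = (-8, 21).
Substitute into ℓ₃: (2)(-8) + (7)(21) = 131.
This equals 131, so (-8, 21) lies on all three lines and they are concurrent.

Yes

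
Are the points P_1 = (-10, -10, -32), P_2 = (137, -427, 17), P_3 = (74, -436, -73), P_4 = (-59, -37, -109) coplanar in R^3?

With P_1 as base: P_1P_2 = (147, -417, 49), P_1P_3 = (84, -426, -41), P_1P_4 = (-49, -27, -77).
P_1P_3 × P_1P_4 = (31695, 8477, -23142).
P_1P_2 · (P_1P_3 × P_1P_4) = -9702.
Since -9702 ≠ 0, the four points are not coplanar.

No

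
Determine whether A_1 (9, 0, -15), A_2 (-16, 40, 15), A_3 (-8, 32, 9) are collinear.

A_1A_2 = (-25, 40, 30), A_1A_3 = (-17, 32, 24).
A_1A_2 × A_1A_3 = (0, 90, -120).
The cross product is nonzero, so the points do not lie on one line.

No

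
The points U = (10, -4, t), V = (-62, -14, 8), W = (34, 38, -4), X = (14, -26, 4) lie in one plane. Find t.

Coplanarity ⇔ det[UV; UW; UX] = 0.
Expanding, this is linear in t: (5104)t + (-10208) = 0.
So t = 2.

2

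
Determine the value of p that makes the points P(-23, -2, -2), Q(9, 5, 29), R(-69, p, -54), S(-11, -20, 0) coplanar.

-28

The points are coplanar iff PQ · (PR × PS) = 0.
Expanding, this is linear in p: (-308)p + (-8624) = 0.
So p = -28.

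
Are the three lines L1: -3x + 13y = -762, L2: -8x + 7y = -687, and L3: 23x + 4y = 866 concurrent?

No

Intersecting L1 and L2: solving the 2×2 system gives (x, y) = (3597/83, -4035/83).
Substitute into L3: (23)(3597/83) + (4)(-4035/83) = 66591/83.
But L3 requires 866 ≠ 66591/83, so the three lines have no common point.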